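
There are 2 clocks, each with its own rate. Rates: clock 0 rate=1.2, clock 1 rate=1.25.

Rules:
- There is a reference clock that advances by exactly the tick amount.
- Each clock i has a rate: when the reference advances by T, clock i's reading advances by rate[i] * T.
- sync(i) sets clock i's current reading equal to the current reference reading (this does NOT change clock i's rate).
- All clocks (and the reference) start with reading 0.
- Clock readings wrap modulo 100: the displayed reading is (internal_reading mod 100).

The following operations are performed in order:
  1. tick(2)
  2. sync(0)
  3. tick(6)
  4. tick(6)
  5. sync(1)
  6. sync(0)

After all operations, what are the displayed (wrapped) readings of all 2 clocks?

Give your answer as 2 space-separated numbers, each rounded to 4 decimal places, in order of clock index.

After op 1 tick(2): ref=2.0000 raw=[2.4000 2.5000]
After op 2 sync(0): ref=2.0000 raw=[2.0000 2.5000]
After op 3 tick(6): ref=8.0000 raw=[9.2000 10.0000]
After op 4 tick(6): ref=14.0000 raw=[16.4000 17.5000]
After op 5 sync(1): ref=14.0000 raw=[16.4000 14.0000]
After op 6 sync(0): ref=14.0000 raw=[14.0000 14.0000]
Wrap final raw readings (mod 100): 14.0000 mod 100 = 14.0000; 14.0000 mod 100 = 14.0000

Answer: 14.0000 14.0000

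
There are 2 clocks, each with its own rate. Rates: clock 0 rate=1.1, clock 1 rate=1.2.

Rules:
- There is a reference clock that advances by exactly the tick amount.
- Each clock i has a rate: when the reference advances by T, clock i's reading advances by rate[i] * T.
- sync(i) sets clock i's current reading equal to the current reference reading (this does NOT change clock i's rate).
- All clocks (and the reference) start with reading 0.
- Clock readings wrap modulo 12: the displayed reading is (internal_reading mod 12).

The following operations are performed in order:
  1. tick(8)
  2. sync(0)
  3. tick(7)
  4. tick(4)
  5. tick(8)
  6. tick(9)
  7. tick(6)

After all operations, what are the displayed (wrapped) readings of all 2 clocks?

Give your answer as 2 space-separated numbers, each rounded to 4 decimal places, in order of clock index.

Answer: 9.4000 2.4000

Derivation:
After op 1 tick(8): ref=8.0000 raw=[8.8000 9.6000]
After op 2 sync(0): ref=8.0000 raw=[8.0000 9.6000]
After op 3 tick(7): ref=15.0000 raw=[15.7000 18.0000]
After op 4 tick(4): ref=19.0000 raw=[20.1000 22.8000]
After op 5 tick(8): ref=27.0000 raw=[28.9000 32.4000]
After op 6 tick(9): ref=36.0000 raw=[38.8000 43.2000]
After op 7 tick(6): ref=42.0000 raw=[45.4000 50.4000]
Wrap final raw readings (mod 12): 45.4000 mod 12 = 9.4000; 50.4000 mod 12 = 2.4000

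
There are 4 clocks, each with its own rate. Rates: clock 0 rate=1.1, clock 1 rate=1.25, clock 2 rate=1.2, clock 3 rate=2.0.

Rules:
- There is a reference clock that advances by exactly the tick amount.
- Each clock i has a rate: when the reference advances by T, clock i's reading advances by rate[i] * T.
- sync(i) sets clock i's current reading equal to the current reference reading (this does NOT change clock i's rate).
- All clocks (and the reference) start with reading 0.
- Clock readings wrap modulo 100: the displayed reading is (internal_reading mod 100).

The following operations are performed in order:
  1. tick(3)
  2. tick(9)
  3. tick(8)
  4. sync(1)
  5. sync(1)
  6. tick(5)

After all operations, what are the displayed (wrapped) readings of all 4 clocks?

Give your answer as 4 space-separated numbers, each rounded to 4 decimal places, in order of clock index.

After op 1 tick(3): ref=3.0000 raw=[3.3000 3.7500 3.6000 6.0000]
After op 2 tick(9): ref=12.0000 raw=[13.2000 15.0000 14.4000 24.0000]
After op 3 tick(8): ref=20.0000 raw=[22.0000 25.0000 24.0000 40.0000]
After op 4 sync(1): ref=20.0000 raw=[22.0000 20.0000 24.0000 40.0000]
After op 5 sync(1): ref=20.0000 raw=[22.0000 20.0000 24.0000 40.0000]
After op 6 tick(5): ref=25.0000 raw=[27.5000 26.2500 30.0000 50.0000]
Wrap final raw readings (mod 100): 27.5000 mod 100 = 27.5000; 26.2500 mod 100 = 26.2500; 30.0000 mod 100 = 30.0000; 50.0000 mod 100 = 50.0000

Answer: 27.5000 26.2500 30.0000 50.0000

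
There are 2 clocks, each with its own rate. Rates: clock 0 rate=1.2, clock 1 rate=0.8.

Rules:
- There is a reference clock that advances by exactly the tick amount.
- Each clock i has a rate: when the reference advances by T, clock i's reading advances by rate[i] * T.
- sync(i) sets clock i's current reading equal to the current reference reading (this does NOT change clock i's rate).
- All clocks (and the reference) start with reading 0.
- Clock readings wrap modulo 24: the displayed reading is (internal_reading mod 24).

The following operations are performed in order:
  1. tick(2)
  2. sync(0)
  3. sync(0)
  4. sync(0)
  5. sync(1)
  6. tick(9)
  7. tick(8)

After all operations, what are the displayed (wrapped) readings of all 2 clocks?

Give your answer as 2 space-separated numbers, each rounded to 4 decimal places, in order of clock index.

Answer: 22.4000 15.6000

Derivation:
After op 1 tick(2): ref=2.0000 raw=[2.4000 1.6000]
After op 2 sync(0): ref=2.0000 raw=[2.0000 1.6000]
After op 3 sync(0): ref=2.0000 raw=[2.0000 1.6000]
After op 4 sync(0): ref=2.0000 raw=[2.0000 1.6000]
After op 5 sync(1): ref=2.0000 raw=[2.0000 2.0000]
After op 6 tick(9): ref=11.0000 raw=[12.8000 9.2000]
After op 7 tick(8): ref=19.0000 raw=[22.4000 15.6000]
Wrap final raw readings (mod 24): 22.4000 mod 24 = 22.4000; 15.6000 mod 24 = 15.6000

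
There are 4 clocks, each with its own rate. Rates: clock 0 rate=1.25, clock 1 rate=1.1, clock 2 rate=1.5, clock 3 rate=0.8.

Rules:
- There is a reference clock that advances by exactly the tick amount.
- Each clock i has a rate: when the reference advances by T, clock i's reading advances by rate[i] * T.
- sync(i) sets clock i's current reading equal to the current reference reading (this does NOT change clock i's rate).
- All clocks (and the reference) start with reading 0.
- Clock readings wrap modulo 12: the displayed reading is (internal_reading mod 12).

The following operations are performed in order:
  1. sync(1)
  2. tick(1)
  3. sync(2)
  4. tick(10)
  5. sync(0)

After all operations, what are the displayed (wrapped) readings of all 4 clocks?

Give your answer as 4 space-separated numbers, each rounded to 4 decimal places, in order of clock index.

After op 1 sync(1): ref=0.0000 raw=[0.0000 0.0000 0.0000 0.0000]
After op 2 tick(1): ref=1.0000 raw=[1.2500 1.1000 1.5000 0.8000]
After op 3 sync(2): ref=1.0000 raw=[1.2500 1.1000 1.0000 0.8000]
After op 4 tick(10): ref=11.0000 raw=[13.7500 12.1000 16.0000 8.8000]
After op 5 sync(0): ref=11.0000 raw=[11.0000 12.1000 16.0000 8.8000]
Wrap final raw readings (mod 12): 11.0000 mod 12 = 11.0000; 12.1000 mod 12 = 0.1000; 16.0000 mod 12 = 4.0000; 8.8000 mod 12 = 8.8000

Answer: 11.0000 0.1000 4.0000 8.8000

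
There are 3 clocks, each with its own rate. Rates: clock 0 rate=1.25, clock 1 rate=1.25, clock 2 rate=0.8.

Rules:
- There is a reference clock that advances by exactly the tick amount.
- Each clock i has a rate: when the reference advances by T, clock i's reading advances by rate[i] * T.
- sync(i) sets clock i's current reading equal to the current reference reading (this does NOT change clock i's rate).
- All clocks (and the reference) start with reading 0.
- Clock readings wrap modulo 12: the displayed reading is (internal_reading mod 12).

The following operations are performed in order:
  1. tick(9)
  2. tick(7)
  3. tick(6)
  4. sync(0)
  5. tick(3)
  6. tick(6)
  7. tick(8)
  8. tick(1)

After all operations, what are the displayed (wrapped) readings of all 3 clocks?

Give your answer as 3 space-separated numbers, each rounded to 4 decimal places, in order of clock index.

After op 1 tick(9): ref=9.0000 raw=[11.2500 11.2500 7.2000]
After op 2 tick(7): ref=16.0000 raw=[20.0000 20.0000 12.8000]
After op 3 tick(6): ref=22.0000 raw=[27.5000 27.5000 17.6000]
After op 4 sync(0): ref=22.0000 raw=[22.0000 27.5000 17.6000]
After op 5 tick(3): ref=25.0000 raw=[25.7500 31.2500 20.0000]
After op 6 tick(6): ref=31.0000 raw=[33.2500 38.7500 24.8000]
After op 7 tick(8): ref=39.0000 raw=[43.2500 48.7500 31.2000]
After op 8 tick(1): ref=40.0000 raw=[44.5000 50.0000 32.0000]
Wrap final raw readings (mod 12): 44.5000 mod 12 = 8.5000; 50.0000 mod 12 = 2.0000; 32.0000 mod 12 = 8.0000

Answer: 8.5000 2.0000 8.0000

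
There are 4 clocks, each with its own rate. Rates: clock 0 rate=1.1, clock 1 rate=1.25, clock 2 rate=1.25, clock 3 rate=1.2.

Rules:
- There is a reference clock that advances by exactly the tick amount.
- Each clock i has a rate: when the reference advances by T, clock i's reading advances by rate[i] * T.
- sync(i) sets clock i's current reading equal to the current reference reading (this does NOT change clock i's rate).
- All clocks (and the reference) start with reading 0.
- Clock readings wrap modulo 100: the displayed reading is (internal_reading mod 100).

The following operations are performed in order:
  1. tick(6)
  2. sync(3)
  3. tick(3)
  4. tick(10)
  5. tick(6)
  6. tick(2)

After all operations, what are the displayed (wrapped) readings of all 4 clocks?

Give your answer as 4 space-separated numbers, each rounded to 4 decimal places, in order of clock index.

Answer: 29.7000 33.7500 33.7500 31.2000

Derivation:
After op 1 tick(6): ref=6.0000 raw=[6.6000 7.5000 7.5000 7.2000]
After op 2 sync(3): ref=6.0000 raw=[6.6000 7.5000 7.5000 6.0000]
After op 3 tick(3): ref=9.0000 raw=[9.9000 11.2500 11.2500 9.6000]
After op 4 tick(10): ref=19.0000 raw=[20.9000 23.7500 23.7500 21.6000]
After op 5 tick(6): ref=25.0000 raw=[27.5000 31.2500 31.2500 28.8000]
After op 6 tick(2): ref=27.0000 raw=[29.7000 33.7500 33.7500 31.2000]
Wrap final raw readings (mod 100): 29.7000 mod 100 = 29.7000; 33.7500 mod 100 = 33.7500; 33.7500 mod 100 = 33.7500; 31.2000 mod 100 = 31.2000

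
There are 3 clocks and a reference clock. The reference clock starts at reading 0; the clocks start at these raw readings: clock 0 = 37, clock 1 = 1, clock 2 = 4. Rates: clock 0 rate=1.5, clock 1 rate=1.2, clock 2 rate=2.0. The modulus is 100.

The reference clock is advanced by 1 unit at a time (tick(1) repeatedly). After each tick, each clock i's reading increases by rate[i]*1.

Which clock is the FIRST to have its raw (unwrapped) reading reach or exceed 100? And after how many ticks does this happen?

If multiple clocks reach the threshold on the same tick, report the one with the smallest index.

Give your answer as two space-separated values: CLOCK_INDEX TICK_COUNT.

Answer: 0 42

Derivation:
clock 0: start=37, rate=1.5, needs 100-37 = 63; ticks = ceil(63/1.5) = ceil(42.0000) = 42; reading at tick 42 = 37 + 1.5*42 = 100.0000
clock 1: start=1, rate=1.2, needs 100-1 = 99; ticks = ceil(99/1.2) = ceil(82.5000) = 83; reading at tick 83 = 1 + 1.2*83 = 100.6000
clock 2: start=4, rate=2.0, needs 100-4 = 96; ticks = ceil(96/2.0) = ceil(48.0000) = 48; reading at tick 48 = 4 + 2.0*48 = 100.0000
Minimum tick count = 42; winners = [0]; smallest index = 0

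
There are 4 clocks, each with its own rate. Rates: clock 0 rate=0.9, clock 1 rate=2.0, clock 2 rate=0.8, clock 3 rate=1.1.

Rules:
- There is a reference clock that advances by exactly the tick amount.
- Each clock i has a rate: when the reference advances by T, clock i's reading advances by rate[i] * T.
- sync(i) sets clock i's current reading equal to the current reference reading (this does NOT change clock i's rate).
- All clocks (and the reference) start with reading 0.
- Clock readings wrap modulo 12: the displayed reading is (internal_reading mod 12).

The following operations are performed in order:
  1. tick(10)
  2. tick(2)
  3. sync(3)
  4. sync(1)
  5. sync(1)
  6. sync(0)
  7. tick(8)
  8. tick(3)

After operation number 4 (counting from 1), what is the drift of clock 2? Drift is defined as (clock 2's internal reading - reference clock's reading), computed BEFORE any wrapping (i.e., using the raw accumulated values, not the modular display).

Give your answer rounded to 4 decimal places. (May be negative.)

Answer: -2.4000

Derivation:
After op 1 tick(10): ref=10.0000 raw=[9.0000 20.0000 8.0000 11.0000]
After op 2 tick(2): ref=12.0000 raw=[10.8000 24.0000 9.6000 13.2000]
After op 3 sync(3): ref=12.0000 raw=[10.8000 24.0000 9.6000 12.0000]
After op 4 sync(1): ref=12.0000 raw=[10.8000 12.0000 9.6000 12.0000]
Drift of clock 2 after op 4: 9.6000 - 12.0000 = -2.4000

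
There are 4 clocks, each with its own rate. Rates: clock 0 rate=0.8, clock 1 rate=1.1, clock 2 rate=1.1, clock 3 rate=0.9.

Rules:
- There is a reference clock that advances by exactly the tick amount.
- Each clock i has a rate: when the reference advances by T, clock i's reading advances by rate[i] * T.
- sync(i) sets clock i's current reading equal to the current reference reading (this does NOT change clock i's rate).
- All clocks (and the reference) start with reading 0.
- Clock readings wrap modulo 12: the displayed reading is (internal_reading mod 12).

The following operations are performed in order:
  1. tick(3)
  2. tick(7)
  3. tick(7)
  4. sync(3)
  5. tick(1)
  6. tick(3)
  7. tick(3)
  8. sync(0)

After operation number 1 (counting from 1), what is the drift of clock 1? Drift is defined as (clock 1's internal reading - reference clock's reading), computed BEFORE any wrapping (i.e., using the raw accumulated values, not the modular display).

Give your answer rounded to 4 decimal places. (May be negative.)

After op 1 tick(3): ref=3.0000 raw=[2.4000 3.3000 3.3000 2.7000]
Drift of clock 1 after op 1: 3.3000 - 3.0000 = 0.3000

Answer: 0.3000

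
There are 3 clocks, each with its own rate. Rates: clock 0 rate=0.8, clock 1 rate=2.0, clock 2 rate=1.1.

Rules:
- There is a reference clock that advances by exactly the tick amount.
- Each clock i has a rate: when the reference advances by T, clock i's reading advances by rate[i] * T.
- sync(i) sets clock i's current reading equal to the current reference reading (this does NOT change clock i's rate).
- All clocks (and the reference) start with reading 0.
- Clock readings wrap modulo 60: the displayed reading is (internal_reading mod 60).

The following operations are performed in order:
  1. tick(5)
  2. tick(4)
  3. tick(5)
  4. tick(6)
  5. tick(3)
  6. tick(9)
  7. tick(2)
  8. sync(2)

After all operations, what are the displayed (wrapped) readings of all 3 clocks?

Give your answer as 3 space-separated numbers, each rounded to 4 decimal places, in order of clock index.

Answer: 27.2000 8.0000 34.0000

Derivation:
After op 1 tick(5): ref=5.0000 raw=[4.0000 10.0000 5.5000]
After op 2 tick(4): ref=9.0000 raw=[7.2000 18.0000 9.9000]
After op 3 tick(5): ref=14.0000 raw=[11.2000 28.0000 15.4000]
After op 4 tick(6): ref=20.0000 raw=[16.0000 40.0000 22.0000]
After op 5 tick(3): ref=23.0000 raw=[18.4000 46.0000 25.3000]
After op 6 tick(9): ref=32.0000 raw=[25.6000 64.0000 35.2000]
After op 7 tick(2): ref=34.0000 raw=[27.2000 68.0000 37.4000]
After op 8 sync(2): ref=34.0000 raw=[27.2000 68.0000 34.0000]
Wrap final raw readings (mod 60): 27.2000 mod 60 = 27.2000; 68.0000 mod 60 = 8.0000; 34.0000 mod 60 = 34.0000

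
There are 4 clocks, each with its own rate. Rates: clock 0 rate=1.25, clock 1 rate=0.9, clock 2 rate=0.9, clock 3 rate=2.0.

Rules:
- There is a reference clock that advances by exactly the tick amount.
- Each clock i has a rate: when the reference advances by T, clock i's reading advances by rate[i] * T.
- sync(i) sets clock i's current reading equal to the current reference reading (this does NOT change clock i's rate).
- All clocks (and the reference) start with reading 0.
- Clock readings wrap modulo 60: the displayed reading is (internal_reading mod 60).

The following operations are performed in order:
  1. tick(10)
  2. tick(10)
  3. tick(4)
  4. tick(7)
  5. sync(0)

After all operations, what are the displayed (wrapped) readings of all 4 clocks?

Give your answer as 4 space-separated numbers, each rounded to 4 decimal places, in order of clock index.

After op 1 tick(10): ref=10.0000 raw=[12.5000 9.0000 9.0000 20.0000]
After op 2 tick(10): ref=20.0000 raw=[25.0000 18.0000 18.0000 40.0000]
After op 3 tick(4): ref=24.0000 raw=[30.0000 21.6000 21.6000 48.0000]
After op 4 tick(7): ref=31.0000 raw=[38.7500 27.9000 27.9000 62.0000]
After op 5 sync(0): ref=31.0000 raw=[31.0000 27.9000 27.9000 62.0000]
Wrap final raw readings (mod 60): 31.0000 mod 60 = 31.0000; 27.9000 mod 60 = 27.9000; 27.9000 mod 60 = 27.9000; 62.0000 mod 60 = 2.0000

Answer: 31.0000 27.9000 27.9000 2.0000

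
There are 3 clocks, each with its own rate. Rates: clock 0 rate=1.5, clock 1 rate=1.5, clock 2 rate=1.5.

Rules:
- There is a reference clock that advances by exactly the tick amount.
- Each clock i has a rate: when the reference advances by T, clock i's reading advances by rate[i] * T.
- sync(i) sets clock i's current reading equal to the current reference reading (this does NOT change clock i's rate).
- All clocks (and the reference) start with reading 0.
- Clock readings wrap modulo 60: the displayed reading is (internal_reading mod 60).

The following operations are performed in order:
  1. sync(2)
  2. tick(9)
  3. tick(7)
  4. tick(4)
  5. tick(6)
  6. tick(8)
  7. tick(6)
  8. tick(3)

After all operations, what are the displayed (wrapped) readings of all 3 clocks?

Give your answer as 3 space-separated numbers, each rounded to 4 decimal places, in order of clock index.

Answer: 4.5000 4.5000 4.5000

Derivation:
After op 1 sync(2): ref=0.0000 raw=[0.0000 0.0000 0.0000]
After op 2 tick(9): ref=9.0000 raw=[13.5000 13.5000 13.5000]
After op 3 tick(7): ref=16.0000 raw=[24.0000 24.0000 24.0000]
After op 4 tick(4): ref=20.0000 raw=[30.0000 30.0000 30.0000]
After op 5 tick(6): ref=26.0000 raw=[39.0000 39.0000 39.0000]
After op 6 tick(8): ref=34.0000 raw=[51.0000 51.0000 51.0000]
After op 7 tick(6): ref=40.0000 raw=[60.0000 60.0000 60.0000]
After op 8 tick(3): ref=43.0000 raw=[64.5000 64.5000 64.5000]
Wrap final raw readings (mod 60): 64.5000 mod 60 = 4.5000; 64.5000 mod 60 = 4.5000; 64.5000 mod 60 = 4.5000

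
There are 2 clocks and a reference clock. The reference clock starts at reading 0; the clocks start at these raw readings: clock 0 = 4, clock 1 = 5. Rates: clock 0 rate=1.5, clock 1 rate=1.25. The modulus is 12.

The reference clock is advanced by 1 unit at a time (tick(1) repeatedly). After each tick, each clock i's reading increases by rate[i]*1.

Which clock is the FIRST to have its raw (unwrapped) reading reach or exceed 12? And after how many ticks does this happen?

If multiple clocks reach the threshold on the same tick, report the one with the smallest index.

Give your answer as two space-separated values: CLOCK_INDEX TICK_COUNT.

clock 0: start=4, rate=1.5, needs 12-4 = 8; ticks = ceil(8/1.5) = ceil(5.3333) = 6; reading at tick 6 = 4 + 1.5*6 = 13.0000
clock 1: start=5, rate=1.25, needs 12-5 = 7; ticks = ceil(7/1.25) = ceil(5.6000) = 6; reading at tick 6 = 5 + 1.25*6 = 12.5000
Minimum tick count = 6; winners = [0, 1]; smallest index = 0

Answer: 0 6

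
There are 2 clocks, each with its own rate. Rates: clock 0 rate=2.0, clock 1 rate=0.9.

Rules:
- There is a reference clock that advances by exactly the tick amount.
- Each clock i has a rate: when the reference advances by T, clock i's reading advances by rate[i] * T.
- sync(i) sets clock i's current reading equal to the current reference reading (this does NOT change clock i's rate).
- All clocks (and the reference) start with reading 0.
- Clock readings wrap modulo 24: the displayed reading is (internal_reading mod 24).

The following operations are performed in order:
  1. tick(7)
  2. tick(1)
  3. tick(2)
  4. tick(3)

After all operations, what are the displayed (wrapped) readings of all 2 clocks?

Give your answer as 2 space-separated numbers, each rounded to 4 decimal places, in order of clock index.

Answer: 2.0000 11.7000

Derivation:
After op 1 tick(7): ref=7.0000 raw=[14.0000 6.3000]
After op 2 tick(1): ref=8.0000 raw=[16.0000 7.2000]
After op 3 tick(2): ref=10.0000 raw=[20.0000 9.0000]
After op 4 tick(3): ref=13.0000 raw=[26.0000 11.7000]
Wrap final raw readings (mod 24): 26.0000 mod 24 = 2.0000; 11.7000 mod 24 = 11.7000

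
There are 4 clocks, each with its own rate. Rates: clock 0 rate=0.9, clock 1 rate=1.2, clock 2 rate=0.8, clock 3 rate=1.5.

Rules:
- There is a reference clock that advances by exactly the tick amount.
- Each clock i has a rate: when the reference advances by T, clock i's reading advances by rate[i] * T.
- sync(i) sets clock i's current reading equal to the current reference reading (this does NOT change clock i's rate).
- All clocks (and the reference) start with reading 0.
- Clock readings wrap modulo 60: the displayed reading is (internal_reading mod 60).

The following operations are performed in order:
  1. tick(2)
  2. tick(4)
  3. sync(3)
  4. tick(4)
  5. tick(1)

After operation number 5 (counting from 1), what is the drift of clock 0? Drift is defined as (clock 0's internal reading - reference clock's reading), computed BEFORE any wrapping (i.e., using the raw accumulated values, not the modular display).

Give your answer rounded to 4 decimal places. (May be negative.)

After op 1 tick(2): ref=2.0000 raw=[1.8000 2.4000 1.6000 3.0000]
After op 2 tick(4): ref=6.0000 raw=[5.4000 7.2000 4.8000 9.0000]
After op 3 sync(3): ref=6.0000 raw=[5.4000 7.2000 4.8000 6.0000]
After op 4 tick(4): ref=10.0000 raw=[9.0000 12.0000 8.0000 12.0000]
After op 5 tick(1): ref=11.0000 raw=[9.9000 13.2000 8.8000 13.5000]
Drift of clock 0 after op 5: 9.9000 - 11.0000 = -1.1000

Answer: -1.1000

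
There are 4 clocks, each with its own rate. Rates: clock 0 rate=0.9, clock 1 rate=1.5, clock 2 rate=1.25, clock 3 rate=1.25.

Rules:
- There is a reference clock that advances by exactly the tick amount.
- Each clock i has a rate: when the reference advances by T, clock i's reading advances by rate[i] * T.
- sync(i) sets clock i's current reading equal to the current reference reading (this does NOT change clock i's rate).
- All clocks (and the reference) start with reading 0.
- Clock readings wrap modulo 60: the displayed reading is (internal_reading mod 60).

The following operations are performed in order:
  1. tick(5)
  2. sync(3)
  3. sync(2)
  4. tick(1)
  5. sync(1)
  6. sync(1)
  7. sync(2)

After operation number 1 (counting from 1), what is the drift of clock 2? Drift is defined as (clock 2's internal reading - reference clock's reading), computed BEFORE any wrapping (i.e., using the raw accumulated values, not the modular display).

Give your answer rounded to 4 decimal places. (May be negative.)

After op 1 tick(5): ref=5.0000 raw=[4.5000 7.5000 6.2500 6.2500]
Drift of clock 2 after op 1: 6.2500 - 5.0000 = 1.2500

Answer: 1.2500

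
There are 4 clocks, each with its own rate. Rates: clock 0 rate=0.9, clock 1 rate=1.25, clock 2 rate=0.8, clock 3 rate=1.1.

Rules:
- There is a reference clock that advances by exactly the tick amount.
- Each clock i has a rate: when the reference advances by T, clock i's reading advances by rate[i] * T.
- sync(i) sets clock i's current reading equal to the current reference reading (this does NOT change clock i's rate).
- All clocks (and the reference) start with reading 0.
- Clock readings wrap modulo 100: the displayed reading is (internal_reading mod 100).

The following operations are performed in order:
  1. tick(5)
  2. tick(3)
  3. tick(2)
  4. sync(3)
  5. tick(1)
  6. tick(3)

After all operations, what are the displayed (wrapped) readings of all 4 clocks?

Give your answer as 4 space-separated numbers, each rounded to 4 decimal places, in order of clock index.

After op 1 tick(5): ref=5.0000 raw=[4.5000 6.2500 4.0000 5.5000]
After op 2 tick(3): ref=8.0000 raw=[7.2000 10.0000 6.4000 8.8000]
After op 3 tick(2): ref=10.0000 raw=[9.0000 12.5000 8.0000 11.0000]
After op 4 sync(3): ref=10.0000 raw=[9.0000 12.5000 8.0000 10.0000]
After op 5 tick(1): ref=11.0000 raw=[9.9000 13.7500 8.8000 11.1000]
After op 6 tick(3): ref=14.0000 raw=[12.6000 17.5000 11.2000 14.4000]
Wrap final raw readings (mod 100): 12.6000 mod 100 = 12.6000; 17.5000 mod 100 = 17.5000; 11.2000 mod 100 = 11.2000; 14.4000 mod 100 = 14.4000

Answer: 12.6000 17.5000 11.2000 14.4000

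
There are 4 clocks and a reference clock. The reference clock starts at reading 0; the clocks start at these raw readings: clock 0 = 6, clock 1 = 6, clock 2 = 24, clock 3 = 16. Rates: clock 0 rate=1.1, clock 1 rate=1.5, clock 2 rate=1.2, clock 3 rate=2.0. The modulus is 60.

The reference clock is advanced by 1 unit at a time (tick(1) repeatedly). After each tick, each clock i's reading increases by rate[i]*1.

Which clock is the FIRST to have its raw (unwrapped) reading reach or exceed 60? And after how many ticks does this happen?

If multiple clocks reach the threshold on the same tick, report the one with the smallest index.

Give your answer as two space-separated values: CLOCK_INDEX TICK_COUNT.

clock 0: start=6, rate=1.1, needs 60-6 = 54; ticks = ceil(54/1.1) = ceil(49.0909) = 50; reading at tick 50 = 6 + 1.1*50 = 61.0000
clock 1: start=6, rate=1.5, needs 60-6 = 54; ticks = ceil(54/1.5) = ceil(36.0000) = 36; reading at tick 36 = 6 + 1.5*36 = 60.0000
clock 2: start=24, rate=1.2, needs 60-24 = 36; ticks = ceil(36/1.2) = ceil(30.0000) = 30; reading at tick 30 = 24 + 1.2*30 = 60.0000
clock 3: start=16, rate=2.0, needs 60-16 = 44; ticks = ceil(44/2.0) = ceil(22.0000) = 22; reading at tick 22 = 16 + 2.0*22 = 60.0000
Minimum tick count = 22; winners = [3]; smallest index = 3

Answer: 3 22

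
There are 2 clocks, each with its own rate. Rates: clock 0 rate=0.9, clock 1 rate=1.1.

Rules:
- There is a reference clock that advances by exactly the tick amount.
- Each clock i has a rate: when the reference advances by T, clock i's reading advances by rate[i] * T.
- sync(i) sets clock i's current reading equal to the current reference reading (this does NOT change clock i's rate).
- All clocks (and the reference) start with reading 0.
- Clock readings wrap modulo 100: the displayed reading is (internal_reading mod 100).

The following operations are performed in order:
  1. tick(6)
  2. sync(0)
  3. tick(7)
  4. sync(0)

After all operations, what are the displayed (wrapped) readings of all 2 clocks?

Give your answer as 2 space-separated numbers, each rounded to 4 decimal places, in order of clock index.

Answer: 13.0000 14.3000

Derivation:
After op 1 tick(6): ref=6.0000 raw=[5.4000 6.6000]
After op 2 sync(0): ref=6.0000 raw=[6.0000 6.6000]
After op 3 tick(7): ref=13.0000 raw=[12.3000 14.3000]
After op 4 sync(0): ref=13.0000 raw=[13.0000 14.3000]
Wrap final raw readings (mod 100): 13.0000 mod 100 = 13.0000; 14.3000 mod 100 = 14.3000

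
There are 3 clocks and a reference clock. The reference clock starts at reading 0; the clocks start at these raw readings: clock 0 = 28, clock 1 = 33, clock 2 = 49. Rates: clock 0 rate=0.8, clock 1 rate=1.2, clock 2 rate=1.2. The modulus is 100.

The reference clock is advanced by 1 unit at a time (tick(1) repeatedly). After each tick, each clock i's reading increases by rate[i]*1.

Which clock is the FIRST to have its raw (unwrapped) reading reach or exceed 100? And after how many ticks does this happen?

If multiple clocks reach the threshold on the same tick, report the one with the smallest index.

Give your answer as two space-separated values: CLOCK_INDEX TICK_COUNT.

clock 0: start=28, rate=0.8, needs 100-28 = 72; ticks = ceil(72/0.8) = ceil(90.0000) = 90; reading at tick 90 = 28 + 0.8*90 = 100.0000
clock 1: start=33, rate=1.2, needs 100-33 = 67; ticks = ceil(67/1.2) = ceil(55.8333) = 56; reading at tick 56 = 33 + 1.2*56 = 100.2000
clock 2: start=49, rate=1.2, needs 100-49 = 51; ticks = ceil(51/1.2) = ceil(42.5000) = 43; reading at tick 43 = 49 + 1.2*43 = 100.6000
Minimum tick count = 43; winners = [2]; smallest index = 2

Answer: 2 43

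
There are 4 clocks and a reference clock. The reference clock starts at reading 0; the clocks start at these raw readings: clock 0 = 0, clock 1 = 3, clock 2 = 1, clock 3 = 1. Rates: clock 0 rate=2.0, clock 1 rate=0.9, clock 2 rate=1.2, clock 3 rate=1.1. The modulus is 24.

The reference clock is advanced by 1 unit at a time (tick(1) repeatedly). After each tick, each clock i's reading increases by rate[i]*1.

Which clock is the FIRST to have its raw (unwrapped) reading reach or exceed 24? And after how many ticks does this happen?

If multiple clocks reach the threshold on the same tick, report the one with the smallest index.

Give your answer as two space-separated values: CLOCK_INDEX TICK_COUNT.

Answer: 0 12

Derivation:
clock 0: start=0, rate=2.0, needs 24-0 = 24; ticks = ceil(24/2.0) = ceil(12.0000) = 12; reading at tick 12 = 0 + 2.0*12 = 24.0000
clock 1: start=3, rate=0.9, needs 24-3 = 21; ticks = ceil(21/0.9) = ceil(23.3333) = 24; reading at tick 24 = 3 + 0.9*24 = 24.6000
clock 2: start=1, rate=1.2, needs 24-1 = 23; ticks = ceil(23/1.2) = ceil(19.1667) = 20; reading at tick 20 = 1 + 1.2*20 = 25.0000
clock 3: start=1, rate=1.1, needs 24-1 = 23; ticks = ceil(23/1.1) = ceil(20.9091) = 21; reading at tick 21 = 1 + 1.1*21 = 24.1000
Minimum tick count = 12; winners = [0]; smallest index = 0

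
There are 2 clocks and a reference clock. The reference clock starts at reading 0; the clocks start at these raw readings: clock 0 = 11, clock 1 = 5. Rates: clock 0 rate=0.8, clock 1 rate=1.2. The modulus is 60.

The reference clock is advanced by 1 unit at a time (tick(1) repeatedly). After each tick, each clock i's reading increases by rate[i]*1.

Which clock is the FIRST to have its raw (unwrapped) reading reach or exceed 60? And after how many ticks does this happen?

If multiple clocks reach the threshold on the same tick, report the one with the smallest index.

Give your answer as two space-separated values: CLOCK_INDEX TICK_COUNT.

clock 0: start=11, rate=0.8, needs 60-11 = 49; ticks = ceil(49/0.8) = ceil(61.2500) = 62; reading at tick 62 = 11 + 0.8*62 = 60.6000
clock 1: start=5, rate=1.2, needs 60-5 = 55; ticks = ceil(55/1.2) = ceil(45.8333) = 46; reading at tick 46 = 5 + 1.2*46 = 60.2000
Minimum tick count = 46; winners = [1]; smallest index = 1

Answer: 1 46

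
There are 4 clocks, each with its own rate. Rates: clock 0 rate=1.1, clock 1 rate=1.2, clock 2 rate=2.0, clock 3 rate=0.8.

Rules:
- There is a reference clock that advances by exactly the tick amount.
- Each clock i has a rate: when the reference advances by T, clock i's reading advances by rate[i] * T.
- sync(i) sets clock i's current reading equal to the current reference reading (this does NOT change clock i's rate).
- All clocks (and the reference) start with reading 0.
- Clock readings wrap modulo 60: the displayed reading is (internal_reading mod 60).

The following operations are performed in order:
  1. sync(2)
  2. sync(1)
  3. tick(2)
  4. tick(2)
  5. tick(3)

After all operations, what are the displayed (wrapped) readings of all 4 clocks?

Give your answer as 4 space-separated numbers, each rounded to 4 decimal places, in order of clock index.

Answer: 7.7000 8.4000 14.0000 5.6000

Derivation:
After op 1 sync(2): ref=0.0000 raw=[0.0000 0.0000 0.0000 0.0000]
After op 2 sync(1): ref=0.0000 raw=[0.0000 0.0000 0.0000 0.0000]
After op 3 tick(2): ref=2.0000 raw=[2.2000 2.4000 4.0000 1.6000]
After op 4 tick(2): ref=4.0000 raw=[4.4000 4.8000 8.0000 3.2000]
After op 5 tick(3): ref=7.0000 raw=[7.7000 8.4000 14.0000 5.6000]
Wrap final raw readings (mod 60): 7.7000 mod 60 = 7.7000; 8.4000 mod 60 = 8.4000; 14.0000 mod 60 = 14.0000; 5.6000 mod 60 = 5.6000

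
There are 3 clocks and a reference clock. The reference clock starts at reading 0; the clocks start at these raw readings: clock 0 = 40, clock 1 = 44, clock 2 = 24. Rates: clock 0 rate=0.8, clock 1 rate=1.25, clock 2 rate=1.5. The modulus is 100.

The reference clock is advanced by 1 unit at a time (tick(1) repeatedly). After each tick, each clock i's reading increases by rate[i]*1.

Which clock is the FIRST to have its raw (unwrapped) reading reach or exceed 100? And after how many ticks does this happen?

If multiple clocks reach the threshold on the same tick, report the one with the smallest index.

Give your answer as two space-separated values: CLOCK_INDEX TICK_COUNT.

clock 0: start=40, rate=0.8, needs 100-40 = 60; ticks = ceil(60/0.8) = ceil(75.0000) = 75; reading at tick 75 = 40 + 0.8*75 = 100.0000
clock 1: start=44, rate=1.25, needs 100-44 = 56; ticks = ceil(56/1.25) = ceil(44.8000) = 45; reading at tick 45 = 44 + 1.25*45 = 100.2500
clock 2: start=24, rate=1.5, needs 100-24 = 76; ticks = ceil(76/1.5) = ceil(50.6667) = 51; reading at tick 51 = 24 + 1.5*51 = 100.5000
Minimum tick count = 45; winners = [1]; smallest index = 1

Answer: 1 45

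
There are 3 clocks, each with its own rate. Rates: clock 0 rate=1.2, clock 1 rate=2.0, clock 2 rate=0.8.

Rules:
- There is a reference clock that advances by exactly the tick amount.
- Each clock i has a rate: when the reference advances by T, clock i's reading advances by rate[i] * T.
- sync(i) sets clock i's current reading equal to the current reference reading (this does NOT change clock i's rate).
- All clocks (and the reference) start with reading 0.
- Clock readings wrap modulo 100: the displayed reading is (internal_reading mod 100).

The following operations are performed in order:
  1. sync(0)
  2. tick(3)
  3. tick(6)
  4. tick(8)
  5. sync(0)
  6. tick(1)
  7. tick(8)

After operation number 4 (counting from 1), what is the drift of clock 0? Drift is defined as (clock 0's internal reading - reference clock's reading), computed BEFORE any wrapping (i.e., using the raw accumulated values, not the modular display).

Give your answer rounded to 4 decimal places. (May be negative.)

Answer: 3.4000

Derivation:
After op 1 sync(0): ref=0.0000 raw=[0.0000 0.0000 0.0000]
After op 2 tick(3): ref=3.0000 raw=[3.6000 6.0000 2.4000]
After op 3 tick(6): ref=9.0000 raw=[10.8000 18.0000 7.2000]
After op 4 tick(8): ref=17.0000 raw=[20.4000 34.0000 13.6000]
Drift of clock 0 after op 4: 20.4000 - 17.0000 = 3.4000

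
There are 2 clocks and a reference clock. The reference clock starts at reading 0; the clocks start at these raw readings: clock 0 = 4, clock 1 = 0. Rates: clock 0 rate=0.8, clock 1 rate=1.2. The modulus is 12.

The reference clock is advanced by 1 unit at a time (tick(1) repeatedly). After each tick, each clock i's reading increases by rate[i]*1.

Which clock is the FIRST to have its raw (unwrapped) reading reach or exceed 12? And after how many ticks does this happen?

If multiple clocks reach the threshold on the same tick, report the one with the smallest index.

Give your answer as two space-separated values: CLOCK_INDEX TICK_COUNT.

Answer: 0 10

Derivation:
clock 0: start=4, rate=0.8, needs 12-4 = 8; ticks = ceil(8/0.8) = ceil(10.0000) = 10; reading at tick 10 = 4 + 0.8*10 = 12.0000
clock 1: start=0, rate=1.2, needs 12-0 = 12; ticks = ceil(12/1.2) = ceil(10.0000) = 10; reading at tick 10 = 0 + 1.2*10 = 12.0000
Minimum tick count = 10; winners = [0, 1]; smallest index = 0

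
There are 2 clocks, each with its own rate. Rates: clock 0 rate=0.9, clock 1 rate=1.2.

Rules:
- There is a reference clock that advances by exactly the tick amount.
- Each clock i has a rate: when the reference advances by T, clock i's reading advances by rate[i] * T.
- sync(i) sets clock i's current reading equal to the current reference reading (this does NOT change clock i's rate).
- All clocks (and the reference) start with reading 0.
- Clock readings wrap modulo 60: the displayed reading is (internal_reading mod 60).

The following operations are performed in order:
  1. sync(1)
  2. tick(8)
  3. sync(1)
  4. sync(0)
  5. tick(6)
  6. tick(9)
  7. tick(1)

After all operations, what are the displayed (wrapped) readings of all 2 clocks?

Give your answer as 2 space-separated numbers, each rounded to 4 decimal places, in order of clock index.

After op 1 sync(1): ref=0.0000 raw=[0.0000 0.0000]
After op 2 tick(8): ref=8.0000 raw=[7.2000 9.6000]
After op 3 sync(1): ref=8.0000 raw=[7.2000 8.0000]
After op 4 sync(0): ref=8.0000 raw=[8.0000 8.0000]
After op 5 tick(6): ref=14.0000 raw=[13.4000 15.2000]
After op 6 tick(9): ref=23.0000 raw=[21.5000 26.0000]
After op 7 tick(1): ref=24.0000 raw=[22.4000 27.2000]
Wrap final raw readings (mod 60): 22.4000 mod 60 = 22.4000; 27.2000 mod 60 = 27.2000

Answer: 22.4000 27.2000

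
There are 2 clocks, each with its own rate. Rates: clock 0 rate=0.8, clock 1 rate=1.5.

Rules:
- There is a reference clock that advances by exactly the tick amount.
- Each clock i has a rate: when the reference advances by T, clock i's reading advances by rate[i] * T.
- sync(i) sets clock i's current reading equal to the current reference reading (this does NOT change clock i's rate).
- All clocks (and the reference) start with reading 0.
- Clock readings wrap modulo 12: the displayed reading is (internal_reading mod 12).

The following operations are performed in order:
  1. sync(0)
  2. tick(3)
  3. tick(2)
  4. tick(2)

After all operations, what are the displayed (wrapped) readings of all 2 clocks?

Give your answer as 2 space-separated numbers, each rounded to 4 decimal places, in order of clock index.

After op 1 sync(0): ref=0.0000 raw=[0.0000 0.0000]
After op 2 tick(3): ref=3.0000 raw=[2.4000 4.5000]
After op 3 tick(2): ref=5.0000 raw=[4.0000 7.5000]
After op 4 tick(2): ref=7.0000 raw=[5.6000 10.5000]
Wrap final raw readings (mod 12): 5.6000 mod 12 = 5.6000; 10.5000 mod 12 = 10.5000

Answer: 5.6000 10.5000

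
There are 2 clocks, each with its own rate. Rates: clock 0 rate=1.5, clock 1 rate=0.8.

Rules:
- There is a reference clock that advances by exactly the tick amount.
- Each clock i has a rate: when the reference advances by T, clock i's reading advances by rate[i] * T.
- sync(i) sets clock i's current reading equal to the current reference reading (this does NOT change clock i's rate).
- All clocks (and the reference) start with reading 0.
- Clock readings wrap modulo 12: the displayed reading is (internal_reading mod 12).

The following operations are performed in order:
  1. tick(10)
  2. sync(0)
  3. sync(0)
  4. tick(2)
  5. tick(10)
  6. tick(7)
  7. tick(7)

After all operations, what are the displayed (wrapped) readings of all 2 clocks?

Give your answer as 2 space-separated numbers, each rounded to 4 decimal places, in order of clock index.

Answer: 1.0000 4.8000

Derivation:
After op 1 tick(10): ref=10.0000 raw=[15.0000 8.0000]
After op 2 sync(0): ref=10.0000 raw=[10.0000 8.0000]
After op 3 sync(0): ref=10.0000 raw=[10.0000 8.0000]
After op 4 tick(2): ref=12.0000 raw=[13.0000 9.6000]
After op 5 tick(10): ref=22.0000 raw=[28.0000 17.6000]
After op 6 tick(7): ref=29.0000 raw=[38.5000 23.2000]
After op 7 tick(7): ref=36.0000 raw=[49.0000 28.8000]
Wrap final raw readings (mod 12): 49.0000 mod 12 = 1.0000; 28.8000 mod 12 = 4.8000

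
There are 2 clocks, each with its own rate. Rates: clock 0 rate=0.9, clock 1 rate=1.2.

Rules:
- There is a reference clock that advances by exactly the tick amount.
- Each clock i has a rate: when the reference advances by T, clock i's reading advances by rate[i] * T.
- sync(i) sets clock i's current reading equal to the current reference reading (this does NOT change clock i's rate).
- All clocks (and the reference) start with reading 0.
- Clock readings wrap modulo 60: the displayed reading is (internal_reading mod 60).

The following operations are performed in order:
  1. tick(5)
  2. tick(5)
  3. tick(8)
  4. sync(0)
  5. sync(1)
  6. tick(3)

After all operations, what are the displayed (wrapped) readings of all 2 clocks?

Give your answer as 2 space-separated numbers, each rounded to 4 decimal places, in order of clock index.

After op 1 tick(5): ref=5.0000 raw=[4.5000 6.0000]
After op 2 tick(5): ref=10.0000 raw=[9.0000 12.0000]
After op 3 tick(8): ref=18.0000 raw=[16.2000 21.6000]
After op 4 sync(0): ref=18.0000 raw=[18.0000 21.6000]
After op 5 sync(1): ref=18.0000 raw=[18.0000 18.0000]
After op 6 tick(3): ref=21.0000 raw=[20.7000 21.6000]
Wrap final raw readings (mod 60): 20.7000 mod 60 = 20.7000; 21.6000 mod 60 = 21.6000

Answer: 20.7000 21.6000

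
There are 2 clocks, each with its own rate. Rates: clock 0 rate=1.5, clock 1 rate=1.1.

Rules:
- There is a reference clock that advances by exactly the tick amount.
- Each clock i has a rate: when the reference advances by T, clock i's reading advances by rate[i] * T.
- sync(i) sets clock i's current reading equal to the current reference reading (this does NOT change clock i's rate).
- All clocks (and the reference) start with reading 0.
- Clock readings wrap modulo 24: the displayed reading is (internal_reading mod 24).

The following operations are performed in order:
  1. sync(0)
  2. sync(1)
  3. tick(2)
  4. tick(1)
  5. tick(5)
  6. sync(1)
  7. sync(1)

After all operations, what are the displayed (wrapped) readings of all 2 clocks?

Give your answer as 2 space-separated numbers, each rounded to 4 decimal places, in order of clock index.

Answer: 12.0000 8.0000

Derivation:
After op 1 sync(0): ref=0.0000 raw=[0.0000 0.0000]
After op 2 sync(1): ref=0.0000 raw=[0.0000 0.0000]
After op 3 tick(2): ref=2.0000 raw=[3.0000 2.2000]
After op 4 tick(1): ref=3.0000 raw=[4.5000 3.3000]
After op 5 tick(5): ref=8.0000 raw=[12.0000 8.8000]
After op 6 sync(1): ref=8.0000 raw=[12.0000 8.0000]
After op 7 sync(1): ref=8.0000 raw=[12.0000 8.0000]
Wrap final raw readings (mod 24): 12.0000 mod 24 = 12.0000; 8.0000 mod 24 = 8.0000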